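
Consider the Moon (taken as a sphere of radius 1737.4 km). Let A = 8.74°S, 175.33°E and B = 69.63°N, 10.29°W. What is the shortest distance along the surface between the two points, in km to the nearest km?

3609 km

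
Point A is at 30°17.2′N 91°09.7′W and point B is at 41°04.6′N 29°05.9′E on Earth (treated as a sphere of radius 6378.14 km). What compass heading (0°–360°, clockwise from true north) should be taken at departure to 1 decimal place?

40.6°

Δλ = 120.260° = 2.0989 rad.
y = sin Δλ · cos φ₂ = (0.8637)(0.7538) = 0.6511
x = cos φ₁ sin φ₂ − sin φ₁ cos φ₂ cos Δλ = (0.8635)(0.6571) − (0.5043)(0.7538)(-0.5039) = 0.7590
θ = atan2(y, x) = 40.63°, so the bearing is 40.6°.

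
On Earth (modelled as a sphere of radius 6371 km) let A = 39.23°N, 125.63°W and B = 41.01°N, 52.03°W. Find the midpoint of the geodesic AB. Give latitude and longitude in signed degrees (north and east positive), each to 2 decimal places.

The central angle between A and B is δ = 0.9520 rad.
With f = 0.5, the slerp weights are sin((1−f)δ)/sin δ = 0.5625 and sin(fδ)/sin δ = 0.5625.
Weighted sum of the unit vectors: (0.5625)·(-0.4513,-0.6296,0.6324) + (0.5625)·(0.4643,-0.5949,0.6562) = (0.0073, -0.6888, 0.7249).
Converting back: φ = atan2(z, √(x²+y²)) = 46.46°, λ = atan2(y, x) = -89.39°.

46.46°, -89.39°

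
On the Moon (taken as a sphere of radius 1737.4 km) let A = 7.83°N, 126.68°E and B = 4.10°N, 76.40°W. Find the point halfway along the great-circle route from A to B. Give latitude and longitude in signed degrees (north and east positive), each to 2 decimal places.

The central angle between A and B is δ = 2.6890 rad.
With f = 0.5, the slerp weights are sin((1−f)δ)/sin δ = 2.2284 and sin(fδ)/sin δ = 2.2284.
Weighted sum of the unit vectors: (2.2284)·(-0.5918,0.7945,0.1362) + (2.2284)·(0.2345,-0.9695,0.0715) = (-0.7961, -0.3899, 0.4629).
Converting back: φ = atan2(z, √(x²+y²)) = 27.57°, λ = atan2(y, x) = -153.91°.

27.57°, -153.91°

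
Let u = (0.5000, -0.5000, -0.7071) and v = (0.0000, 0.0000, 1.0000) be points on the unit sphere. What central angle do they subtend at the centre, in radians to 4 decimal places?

u·v = -0.7071; |u| = 1.0000, |v| = 1.0000.
cos θ = (u·v)/(|u||v|) = -0.7071, so θ = 2.3562 rad.

2.3562 rad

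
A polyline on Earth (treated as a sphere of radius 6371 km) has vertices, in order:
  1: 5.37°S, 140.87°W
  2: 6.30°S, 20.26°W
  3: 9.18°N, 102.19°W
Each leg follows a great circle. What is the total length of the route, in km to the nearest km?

22536 km

Leg 1→2: central angle 2.0871 rad, distance 13296.6 km.
Leg 2→3: central angle 1.4503 rad, distance 9239.6 km.
Total: 13296.6 + 9239.6 ≈ 22536 km.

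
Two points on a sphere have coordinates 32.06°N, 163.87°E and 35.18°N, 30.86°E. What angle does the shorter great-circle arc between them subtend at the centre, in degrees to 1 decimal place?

With latitudes φ₁ = 32.060°, φ₂ = 35.180° and longitude difference Δλ = -133.010°:
Haversine: a = sin²(Δφ/2) + cos φ₁ cos φ₂ sin²(Δλ/2) = 0.0007 + (0.8475)(0.8173)(0.8411) = 0.58334.
Central angle c = 2·arcsin(√a) = 1.73826 rad.
So the angular separation is 99.6°.

99.6°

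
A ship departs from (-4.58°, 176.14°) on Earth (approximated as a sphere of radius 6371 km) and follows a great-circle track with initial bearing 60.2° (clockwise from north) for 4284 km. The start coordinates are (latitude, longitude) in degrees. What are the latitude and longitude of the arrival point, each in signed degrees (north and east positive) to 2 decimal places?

Angular distance δ = d/R = 4284/6371 = 0.67242 rad; initial bearing θ = 1.0507 rad.
sin φ₂ = sin φ₁ cos δ + cos φ₁ sin δ cos θ = (-0.0799)(0.7823) + (0.9968)(0.6229)(0.4970) = 0.2461, so φ₂ = 14.25°.
Δλ = atan2(sin θ sin δ cos φ₁, cos δ − sin φ₁ sin φ₂) = atan2(0.5388, 0.8020) = 33.895°.
λ₂ = 176.140° + 33.895° = 210.03° → -149.97° after wrapping to (−180°, 180°].

14.25°, -149.97°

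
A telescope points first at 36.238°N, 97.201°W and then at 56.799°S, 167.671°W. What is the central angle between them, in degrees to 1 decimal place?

110.3°

With latitudes φ₁ = 36.238°, φ₂ = -56.799° and longitude difference Δλ = -70.470°:
cos c = sin φ₁ sin φ₂ + cos φ₁ cos φ₂ cos Δλ = (0.5911)(-0.8368) + (0.8066)(0.5476)(0.3343) = -0.34699,
so c = arccos(-0.34699) = 1.92516 rad.
So the angular separation is 110.3°.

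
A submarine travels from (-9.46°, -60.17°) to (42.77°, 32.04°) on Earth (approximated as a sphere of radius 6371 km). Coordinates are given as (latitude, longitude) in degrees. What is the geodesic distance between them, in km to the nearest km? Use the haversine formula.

Let φ₁ = -0.1651 rad, φ₂ = 0.7465 rad, and Δλ = 1.6094 rad.
Haversine: a = sin²(Δφ/2) + cos φ₁ cos φ₂ sin²(Δλ/2) = 0.1938 + (0.9864)(0.7341)(0.5193) = 0.56977.
Central angle c = 2·arcsin(√a) = 1.71079 rad.
Distance = R·c = 6371 × 1.7108 ≈ 10899 km.

10899 km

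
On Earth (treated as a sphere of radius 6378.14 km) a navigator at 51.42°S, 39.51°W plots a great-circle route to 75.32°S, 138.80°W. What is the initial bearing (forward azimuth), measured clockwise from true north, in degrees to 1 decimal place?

With φ₁ = -0.8974, φ₂ = -1.3146, Δλ = -1.7329 rad, the forward-azimuth formula gives
θ = atan2( sin Δλ cos φ₂ , cos φ₁ sin φ₂ − sin φ₁ cos φ₂ cos Δλ ) = atan2(-0.2501, -0.6352) = -158.51°.
Adding 360° brings this into [0°, 360°): 201.5°.

201.5°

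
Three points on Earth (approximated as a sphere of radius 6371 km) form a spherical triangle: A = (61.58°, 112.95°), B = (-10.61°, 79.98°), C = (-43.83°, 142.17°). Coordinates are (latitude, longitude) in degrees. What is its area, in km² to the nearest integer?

40822877 km²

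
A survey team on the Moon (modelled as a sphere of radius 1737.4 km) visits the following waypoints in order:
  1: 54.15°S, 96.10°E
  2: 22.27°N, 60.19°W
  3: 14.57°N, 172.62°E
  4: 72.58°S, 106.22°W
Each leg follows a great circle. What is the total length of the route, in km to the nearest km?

Leg 1→2: central angle 2.5038 rad, distance 4350.1 km.
Leg 2→3: central angle 2.0331 rad, distance 3532.4 km.
Leg 3→4: central angle 1.7676 rad, distance 3071.0 km.
Total: 4350.1 + 3532.4 + 3071.0 ≈ 10953 km.

10953 km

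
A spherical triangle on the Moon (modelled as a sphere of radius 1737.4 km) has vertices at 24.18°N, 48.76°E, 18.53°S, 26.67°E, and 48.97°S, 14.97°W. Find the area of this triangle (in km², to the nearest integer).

Side lengths (central angles): a = 0.7885, b = 1.6147, c = 0.8348 rad; semiperimeter s = 1.6190.
By l'Huilier's theorem, tan(E/4) = √[tan(s/2) tan((s−a)/2) tan((s−b)/2) tan((s−c)/2)], giving spherical excess E = 0.0811 rad.
Area = E·R² = 0.0811 × (1737.4)² ≈ 244943 km².

244943 km²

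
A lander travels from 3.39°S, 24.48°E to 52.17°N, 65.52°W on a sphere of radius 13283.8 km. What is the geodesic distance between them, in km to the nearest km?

21487 km

With latitudes φ₁ = -3.390°, φ₂ = 52.170° and longitude difference Δλ = -90.000°:
cos c = sin φ₁ sin φ₂ + cos φ₁ cos φ₂ cos Δλ = (-0.0591)(0.7898) + (0.9983)(0.6133)(0.0000) = -0.04670,
so c = arccos(-0.04670) = 1.61752 rad.
Distance = R·c = 13283.8 × 1.6175 ≈ 21487 km.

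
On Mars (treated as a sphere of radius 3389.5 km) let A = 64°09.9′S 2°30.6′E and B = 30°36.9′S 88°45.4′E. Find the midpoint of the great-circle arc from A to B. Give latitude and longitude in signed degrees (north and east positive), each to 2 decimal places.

Central angle δ = 1.0668 rad. Interpolating on the sphere with fraction f = 0.5:
P = [sin((1−f)δ)·A + sin(fδ)·B] / sin δ = 0.5807·A + 0.5807·B in Cartesian coordinates,
giving P = (0.2636, 0.5107, -0.8183), i.e. latitude -54.92°, longitude 62.69°.

-54.92°, 62.69°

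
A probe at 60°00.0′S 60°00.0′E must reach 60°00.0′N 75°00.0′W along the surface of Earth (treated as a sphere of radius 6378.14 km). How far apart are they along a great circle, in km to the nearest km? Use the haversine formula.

With latitudes φ₁ = -60.000°, φ₂ = 60.000° and longitude difference Δλ = -135.000°:
Haversine: a = sin²(Δφ/2) + cos φ₁ cos φ₂ sin²(Δλ/2) = 0.7500 + (0.5000)(0.5000)(0.8536) = 0.96339.
Central angle c = 2·arcsin(√a) = 2.75653 rad.
Distance = R·c = 6378.14 × 2.7565 ≈ 17582 km.

17582 km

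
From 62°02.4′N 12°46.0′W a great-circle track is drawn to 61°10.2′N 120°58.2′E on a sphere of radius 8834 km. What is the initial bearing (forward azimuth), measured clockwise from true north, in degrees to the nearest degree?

26°

With φ₁ = 1.0828, φ₂ = 1.0676, Δλ = 2.3341 rad, the forward-azimuth formula gives
θ = atan2( sin Δλ cos φ₂ , cos φ₁ sin φ₂ − sin φ₁ cos φ₂ cos Δλ ) = atan2(0.3484, 0.7052) = 26.29°.
So the initial bearing is 26°.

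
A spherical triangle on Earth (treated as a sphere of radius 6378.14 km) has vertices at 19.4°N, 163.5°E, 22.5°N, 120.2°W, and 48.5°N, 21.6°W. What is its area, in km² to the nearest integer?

Side lengths (central angles): a = 1.3745, b = 1.9538, c = 1.2308 rad; semiperimeter s = 2.2795.
By l'Huilier's theorem, tan(E/4) = √[tan(s/2) tan((s−a)/2) tan((s−b)/2) tan((s−c)/2)], giving spherical excess E = 1.2278 rad.
Area = E·R² = 1.2278 × (6378.14)² ≈ 49949477 km².

49949477 km²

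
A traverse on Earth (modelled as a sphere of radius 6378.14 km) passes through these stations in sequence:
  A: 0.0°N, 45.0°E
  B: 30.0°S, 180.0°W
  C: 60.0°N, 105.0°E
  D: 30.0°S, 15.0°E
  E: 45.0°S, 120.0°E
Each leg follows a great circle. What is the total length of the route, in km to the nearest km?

47967 km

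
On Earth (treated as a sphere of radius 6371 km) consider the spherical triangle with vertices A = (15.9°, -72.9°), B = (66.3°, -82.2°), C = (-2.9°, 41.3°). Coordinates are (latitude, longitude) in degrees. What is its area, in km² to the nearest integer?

Side lengths (central angles): a = 1.8420, b = 1.9906, c = 0.8862 rad; semiperimeter s = 2.3594.
By l'Huilier's theorem, tan(E/4) = √[tan(s/2) tan((s−a)/2) tan((s−b)/2) tan((s−c)/2)], giving spherical excess E = 1.2732 rad.
Area = E·R² = 1.2732 × (6371)² ≈ 51676922 km².

51676922 km²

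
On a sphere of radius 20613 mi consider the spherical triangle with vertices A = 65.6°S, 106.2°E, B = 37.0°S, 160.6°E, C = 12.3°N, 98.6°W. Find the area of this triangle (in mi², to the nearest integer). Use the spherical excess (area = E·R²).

456346519 mi²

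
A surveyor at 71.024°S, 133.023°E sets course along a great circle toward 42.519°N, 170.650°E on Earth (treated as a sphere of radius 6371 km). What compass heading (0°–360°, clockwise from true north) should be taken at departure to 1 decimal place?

With φ₁ = -1.2396, φ₂ = 0.7421, Δλ = 0.6567 rad, the forward-azimuth formula gives
θ = atan2( sin Δλ cos φ₂ , cos φ₁ sin φ₂ − sin φ₁ cos φ₂ cos Δλ ) = atan2(0.4500, 0.7718) = 30.24°.
So the initial bearing is 30.2°.

30.2°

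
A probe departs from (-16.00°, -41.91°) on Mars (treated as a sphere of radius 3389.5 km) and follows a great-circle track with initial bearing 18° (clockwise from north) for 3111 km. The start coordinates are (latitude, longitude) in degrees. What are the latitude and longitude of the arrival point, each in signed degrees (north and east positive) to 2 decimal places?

33.97°, -24.70°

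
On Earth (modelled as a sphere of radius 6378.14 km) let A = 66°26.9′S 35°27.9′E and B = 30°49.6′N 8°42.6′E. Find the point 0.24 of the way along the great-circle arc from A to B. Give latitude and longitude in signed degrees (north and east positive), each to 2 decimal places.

-43.61°, 22.82°

The central angle between A and B is δ = 1.7349 rad.
With f = 0.24, the slerp weights are sin((1−f)δ)/sin δ = 0.9815 and sin(fδ)/sin δ = 0.4100.
Weighted sum of the unit vectors: (0.9815)·(0.3254,0.2318,-0.9167) + (0.4100)·(0.8488,0.1300,0.5124) = (0.6674, 0.2809, -0.6897).
Converting back: φ = atan2(z, √(x²+y²)) = -43.61°, λ = atan2(y, x) = 22.82°.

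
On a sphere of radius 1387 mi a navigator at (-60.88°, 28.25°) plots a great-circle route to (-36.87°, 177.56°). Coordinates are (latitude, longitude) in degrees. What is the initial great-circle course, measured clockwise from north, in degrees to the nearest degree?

Δλ = 149.310° = 2.6060 rad.
y = sin Δλ · cos φ₂ = (0.5104)(0.8000) = 0.4083
x = cos φ₁ sin φ₂ − sin φ₁ cos φ₂ cos Δλ = (0.4866)(-0.6000) − (-0.8736)(0.8000)(-0.8599) = -0.8930
θ = atan2(y, x) = 155.43°, so the bearing is 155°.

155°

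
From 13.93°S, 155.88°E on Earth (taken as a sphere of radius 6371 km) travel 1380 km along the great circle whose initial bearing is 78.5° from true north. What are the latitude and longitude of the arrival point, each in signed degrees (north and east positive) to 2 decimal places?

-11.16°, 168.28°

Angular distance δ = d/R = 1380/6371 = 0.21661 rad; initial bearing θ = 1.3701 rad.
sin φ₂ = sin φ₁ cos δ + cos φ₁ sin δ cos θ = (-0.2407)(0.9766) + (0.9706)(0.2149)(0.1994) = -0.1935, so φ₂ = -11.16°.
Δλ = atan2(sin θ sin δ cos φ₁, cos δ − sin φ₁ sin φ₂) = atan2(0.2044, 0.9300) = 12.396°.
λ₂ = 155.880° + 12.396° = 168.28°.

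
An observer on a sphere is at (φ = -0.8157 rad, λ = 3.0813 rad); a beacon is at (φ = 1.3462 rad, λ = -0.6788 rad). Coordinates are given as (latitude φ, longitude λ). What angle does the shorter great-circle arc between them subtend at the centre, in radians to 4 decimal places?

2.5576 rad

With latitudes φ₁ = -46.736°, φ₂ = 77.132° and longitude difference Δλ = 144.562°:
Haversine: a = sin²(Δφ/2) + cos φ₁ cos φ₂ sin²(Δλ/2) = 0.7786 + (0.6854)(0.2227)(0.9074) = 0.91714.
Central angle c = 2·arcsin(√a) = 2.55762 rad.
So the angular separation is 2.5576 rad.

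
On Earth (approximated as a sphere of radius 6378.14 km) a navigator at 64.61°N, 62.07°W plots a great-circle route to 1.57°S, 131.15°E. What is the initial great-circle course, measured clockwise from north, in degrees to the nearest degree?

With φ₁ = 1.1277, φ₂ = -0.0274, Δλ = -2.9109 rad, the forward-azimuth formula gives
θ = atan2( sin Δλ cos φ₂ , cos φ₁ sin φ₂ − sin φ₁ cos φ₂ cos Δλ ) = atan2(-0.2286, 0.8674) = -14.76°.
Adding 360° brings this into [0°, 360°): 345°.

345°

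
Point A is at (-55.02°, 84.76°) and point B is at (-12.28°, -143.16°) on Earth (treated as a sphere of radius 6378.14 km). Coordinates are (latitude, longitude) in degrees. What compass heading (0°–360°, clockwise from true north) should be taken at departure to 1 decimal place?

132.2°

Δλ = 132.080° = 2.3052 rad.
y = sin Δλ · cos φ₂ = (0.7422)(0.9771) = 0.7252
x = cos φ₁ sin φ₂ − sin φ₁ cos φ₂ cos Δλ = (0.5733)(-0.2127) − (-0.8194)(0.9771)(-0.6702) = -0.6585
θ = atan2(y, x) = 132.24°, so the bearing is 132.2°.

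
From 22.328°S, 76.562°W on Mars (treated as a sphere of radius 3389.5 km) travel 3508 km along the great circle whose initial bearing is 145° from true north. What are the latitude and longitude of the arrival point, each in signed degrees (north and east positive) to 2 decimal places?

-57.73°, -9.10°

Angular distance δ = d/R = 3508/3389.5 = 1.03496 rad; initial bearing θ = 2.5307 rad.
sin φ₂ = sin φ₁ cos δ + cos φ₁ sin δ cos θ = (-0.3799)(0.5106) + (0.9250)(0.8598)(-0.8192) = -0.8455, so φ₂ = -57.73°.
Δλ = atan2(sin θ sin δ cos φ₁, cos δ − sin φ₁ sin φ₂) = atan2(0.4562, 0.1893) = 67.459°.
λ₂ = -76.562° + 67.459° = -9.10°.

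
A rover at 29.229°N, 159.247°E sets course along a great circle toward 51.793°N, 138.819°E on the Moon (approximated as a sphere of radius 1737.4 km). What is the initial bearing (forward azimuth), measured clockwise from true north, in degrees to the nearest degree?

332°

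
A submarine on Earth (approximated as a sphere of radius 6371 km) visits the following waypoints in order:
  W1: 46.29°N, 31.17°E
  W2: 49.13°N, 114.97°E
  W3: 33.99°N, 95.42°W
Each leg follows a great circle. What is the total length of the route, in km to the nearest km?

Leg W1→W2: central angle 0.9330 rad, distance 5944.0 km.
Leg W2→W3: central angle 1.6161 rad, distance 10295.9 km.
Total: 5944.0 + 10295.9 ≈ 16240 km.

16240 km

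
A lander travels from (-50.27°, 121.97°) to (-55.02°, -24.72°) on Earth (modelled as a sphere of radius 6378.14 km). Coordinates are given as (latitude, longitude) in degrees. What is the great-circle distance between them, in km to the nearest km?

7915 km

Let φ₁ = -0.8774 rad, φ₂ = -0.9603 rad, and Δλ = -2.5602 rad.
cos c = sin φ₁ sin φ₂ + cos φ₁ cos φ₂ cos Δλ = (-0.7691)(-0.8194) + (0.6392)(0.5733)(-0.8357) = 0.32390,
so c = arccos(0.32390) = 1.24094 rad.
Distance = R·c = 6378.14 × 1.2409 ≈ 7915 km.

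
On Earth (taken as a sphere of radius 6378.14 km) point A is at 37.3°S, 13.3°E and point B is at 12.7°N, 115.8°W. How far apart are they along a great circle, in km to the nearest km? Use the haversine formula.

14306 km

In radians: φ₁ = -0.6510, φ₂ = 0.2217, Δλ = -129.100° = -2.2532 rad.
Haversine: a = sin²(Δφ/2) + cos φ₁ cos φ₂ sin²(Δλ/2) = 0.1786 + (0.7955)(0.9755)(0.8153) = 0.81132.
Central angle c = 2·arcsin(√a) = 2.24290 rad.
Distance = R·c = 6378.14 × 2.2429 ≈ 14306 km.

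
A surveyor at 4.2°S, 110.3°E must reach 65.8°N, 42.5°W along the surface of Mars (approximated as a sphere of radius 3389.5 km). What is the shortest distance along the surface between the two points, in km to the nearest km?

6832 km

With latitudes φ₁ = -4.200°, φ₂ = 65.800° and longitude difference Δλ = -152.800°:
cos c = sin φ₁ sin φ₂ + cos φ₁ cos φ₂ cos Δλ = (-0.0732)(0.9121) + (0.9973)(0.4099)(-0.8894) = -0.43042,
so c = arccos(-0.43042) = 2.01575 rad.
Distance = R·c = 3389.5 × 2.0157 ≈ 6832 km.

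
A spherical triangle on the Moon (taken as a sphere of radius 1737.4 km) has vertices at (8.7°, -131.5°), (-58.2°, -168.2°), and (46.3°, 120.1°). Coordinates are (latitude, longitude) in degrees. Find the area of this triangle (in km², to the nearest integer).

5320549 km²

Side lengths (central angles): a = 2.0945, b = 1.6772, c = 1.2775 rad; semiperimeter s = 2.5246.
By l'Huilier's theorem, tan(E/4) = √[tan(s/2) tan((s−a)/2) tan((s−b)/2) tan((s−c)/2)], giving spherical excess E = 1.7626 rad.
Area = E·R² = 1.7626 × (1737.4)² ≈ 5320549 km².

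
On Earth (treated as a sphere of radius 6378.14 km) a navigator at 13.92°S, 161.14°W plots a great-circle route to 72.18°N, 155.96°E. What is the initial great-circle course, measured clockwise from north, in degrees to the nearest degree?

348°

With φ₁ = -0.2429, φ₂ = 1.2598, Δλ = -0.7487 rad, the forward-azimuth formula gives
θ = atan2( sin Δλ cos φ₂ , cos φ₁ sin φ₂ − sin φ₁ cos φ₂ cos Δλ ) = atan2(-0.2083, 0.9780) = -12.02°.
Adding 360° brings this into [0°, 360°): 348°.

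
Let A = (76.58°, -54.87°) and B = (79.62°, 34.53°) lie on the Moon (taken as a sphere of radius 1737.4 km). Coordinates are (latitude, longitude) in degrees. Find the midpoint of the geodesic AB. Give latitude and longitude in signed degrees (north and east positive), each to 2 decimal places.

81.42°, -17.27°

Central angle δ = 0.2936 rad. Interpolating on the sphere with fraction f = 0.5:
P = [sin((1−f)δ)·A + sin(fδ)·B] / sin δ = 0.5054·A + 0.5054·B in Cartesian coordinates,
giving P = (0.1425, -0.0443, 0.9888), i.e. latitude 81.42°, longitude -17.27°.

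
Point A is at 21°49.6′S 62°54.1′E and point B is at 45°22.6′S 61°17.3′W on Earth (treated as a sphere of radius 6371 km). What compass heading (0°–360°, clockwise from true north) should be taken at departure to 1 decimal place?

With φ₁ = -0.3809, φ₂ = -0.7920, Δλ = -2.1675 rad, the forward-azimuth formula gives
θ = atan2( sin Δλ cos φ₂ , cos φ₁ sin φ₂ − sin φ₁ cos φ₂ cos Δλ ) = atan2(-0.5810, -0.8075) = -144.26°.
Adding 360° brings this into [0°, 360°): 215.7°.

215.7°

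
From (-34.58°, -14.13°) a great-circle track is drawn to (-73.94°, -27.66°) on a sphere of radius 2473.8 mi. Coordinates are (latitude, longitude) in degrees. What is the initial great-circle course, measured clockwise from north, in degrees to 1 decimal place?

With φ₁ = -0.6035, φ₂ = -1.2905, Δλ = -0.2361 rad, the forward-azimuth formula gives
θ = atan2( sin Δλ cos φ₂ , cos φ₁ sin φ₂ − sin φ₁ cos φ₂ cos Δλ ) = atan2(-0.0647, -0.6385) = -174.21°.
Adding 360° brings this into [0°, 360°): 185.8°.

185.8°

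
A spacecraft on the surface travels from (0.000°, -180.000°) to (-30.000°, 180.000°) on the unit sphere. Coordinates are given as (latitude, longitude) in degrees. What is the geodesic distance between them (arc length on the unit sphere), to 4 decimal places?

0.5236

In radians: φ₁ = 0.0000, φ₂ = -0.5236, Δλ = 0.000° = 0.0000 rad.
cos c = sin φ₁ sin φ₂ + cos φ₁ cos φ₂ cos Δλ = (0.0000)(-0.5000) + (1.0000)(0.8660)(1.0000) = 0.86603,
so c = arccos(0.86603) = 0.52360 rad.
On the unit sphere the arc length equals the central angle: 0.5236.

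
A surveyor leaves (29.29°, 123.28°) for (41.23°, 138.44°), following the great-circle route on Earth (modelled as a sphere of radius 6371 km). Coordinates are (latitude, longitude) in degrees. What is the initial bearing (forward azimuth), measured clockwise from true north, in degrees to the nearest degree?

42°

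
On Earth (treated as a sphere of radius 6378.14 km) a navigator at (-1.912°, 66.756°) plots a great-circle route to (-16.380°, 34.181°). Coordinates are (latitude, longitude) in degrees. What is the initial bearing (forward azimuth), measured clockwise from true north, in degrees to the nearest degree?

244°

With φ₁ = -0.0334, φ₂ = -0.2859, Δλ = -0.5685 rad, the forward-azimuth formula gives
θ = atan2( sin Δλ cos φ₂ , cos φ₁ sin φ₂ − sin φ₁ cos φ₂ cos Δλ ) = atan2(-0.5166, -0.2549) = -116.26°.
Adding 360° brings this into [0°, 360°): 244°.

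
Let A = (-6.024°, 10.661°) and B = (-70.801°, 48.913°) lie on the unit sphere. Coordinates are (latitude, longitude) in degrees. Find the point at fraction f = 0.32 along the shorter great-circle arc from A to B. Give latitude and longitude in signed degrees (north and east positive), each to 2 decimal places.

The central angle between A and B is δ = 1.2069 rad.
With f = 0.32, the slerp weights are sin((1−f)δ)/sin δ = 0.7829 and sin(fδ)/sin δ = 0.4031.
Weighted sum of the unit vectors: (0.7829)·(0.9773,0.1840,-0.1049) + (0.4031)·(0.2161,0.2479,-0.9444) = (0.8522, 0.2439, -0.4628).
Converting back: φ = atan2(z, √(x²+y²)) = -27.57°, λ = atan2(y, x) = 15.97°.

-27.57°, 15.97°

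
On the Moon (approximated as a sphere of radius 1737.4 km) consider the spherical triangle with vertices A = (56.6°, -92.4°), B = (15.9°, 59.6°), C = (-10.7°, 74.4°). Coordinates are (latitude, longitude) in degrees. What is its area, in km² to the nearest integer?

774336 km²

Side lengths (central angles): a = 0.5300, b = 2.3208, c = 1.8119 rad; semiperimeter s = 2.3313.
By l'Huilier's theorem, tan(E/4) = √[tan(s/2) tan((s−a)/2) tan((s−b)/2) tan((s−c)/2)], giving spherical excess E = 0.2565 rad.
Area = E·R² = 0.2565 × (1737.4)² ≈ 774336 km².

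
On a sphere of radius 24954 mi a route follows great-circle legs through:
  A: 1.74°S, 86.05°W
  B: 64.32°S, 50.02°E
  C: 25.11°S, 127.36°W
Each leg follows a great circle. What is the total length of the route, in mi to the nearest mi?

Leg A→B: central angle 1.8594 rad, distance 46398.6 mi.
Leg B→C: central angle 1.5803 rad, distance 39435.7 mi.
Total: 46398.6 + 39435.7 ≈ 85834 mi.

85834 mi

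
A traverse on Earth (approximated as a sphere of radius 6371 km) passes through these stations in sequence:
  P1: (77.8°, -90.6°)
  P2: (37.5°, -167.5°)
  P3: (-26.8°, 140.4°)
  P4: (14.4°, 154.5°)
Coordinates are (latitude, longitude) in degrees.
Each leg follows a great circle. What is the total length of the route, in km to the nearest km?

19449 km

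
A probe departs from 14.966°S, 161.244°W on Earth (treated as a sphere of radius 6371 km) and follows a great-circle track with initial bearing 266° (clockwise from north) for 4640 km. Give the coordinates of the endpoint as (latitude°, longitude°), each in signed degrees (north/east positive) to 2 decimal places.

-13.74°, 155.63°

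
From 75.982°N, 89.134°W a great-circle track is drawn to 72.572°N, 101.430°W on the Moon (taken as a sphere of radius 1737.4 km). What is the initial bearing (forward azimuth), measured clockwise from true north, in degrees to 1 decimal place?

230.4°

Δλ = -12.296° = -0.2146 rad.
y = sin Δλ · cos φ₂ = (-0.2130)(0.2995) = -0.0638
x = cos φ₁ sin φ₂ − sin φ₁ cos φ₂ cos Δλ = (0.2422)(0.9541) − (0.9702)(0.2995)(0.9771) = -0.0528
θ = atan2(y, x) = -129.63°; adding 360° gives 230.4°.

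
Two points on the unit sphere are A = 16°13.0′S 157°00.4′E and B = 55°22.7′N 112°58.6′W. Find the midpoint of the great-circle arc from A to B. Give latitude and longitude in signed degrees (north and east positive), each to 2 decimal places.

Central angle δ = 1.8028 rad. Interpolating on the sphere with fraction f = 0.5:
P = [sin((1−f)δ)·A + sin(fδ)·B] / sin δ = 0.8058·A + 0.8058·B in Cartesian coordinates,
giving P = (-0.8910, -0.1193, 0.4381), i.e. latitude 25.98°, longitude -172.38°.

25.98°, -172.38°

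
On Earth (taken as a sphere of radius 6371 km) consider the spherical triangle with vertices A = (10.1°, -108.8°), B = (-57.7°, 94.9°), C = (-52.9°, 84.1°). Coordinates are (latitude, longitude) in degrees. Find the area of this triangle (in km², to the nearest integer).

5805157 km²

Side lengths (central angles): a = 0.1359, b = 2.3728, c = 2.2523 rad; semiperimeter s = 2.3805.
By l'Huilier's theorem, tan(E/4) = √[tan(s/2) tan((s−a)/2) tan((s−b)/2) tan((s−c)/2)], giving spherical excess E = 0.1430 rad.
Area = E·R² = 0.1430 × (6371)² ≈ 5805157 km².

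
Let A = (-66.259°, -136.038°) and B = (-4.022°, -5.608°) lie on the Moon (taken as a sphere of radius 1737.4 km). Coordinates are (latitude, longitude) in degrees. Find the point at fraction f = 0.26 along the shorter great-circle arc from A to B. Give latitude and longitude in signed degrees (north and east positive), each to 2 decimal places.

-68.96°, -62.85°

Central angle δ = 1.7683 rad. Interpolating on the sphere with fraction f = 0.26:
P = [sin((1−f)δ)·A + sin(fδ)·B] / sin δ = 0.9850·A + 0.4525·B in Cartesian coordinates,
giving P = (0.1638, -0.3194, -0.9334), i.e. latitude -68.96°, longitude -62.85°.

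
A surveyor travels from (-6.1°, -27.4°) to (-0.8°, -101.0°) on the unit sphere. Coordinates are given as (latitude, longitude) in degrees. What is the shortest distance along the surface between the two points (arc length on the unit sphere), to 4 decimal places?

1.2847

With latitudes φ₁ = -6.100°, φ₂ = -0.800° and longitude difference Δλ = -73.600°:
cos c = sin φ₁ sin φ₂ + cos φ₁ cos φ₂ cos Δλ = (-0.1063)(-0.0140) + (0.9943)(0.9999)(0.2823) = 0.28220,
so c = arccos(0.28220) = 1.28471 rad.
On the unit sphere the arc length equals the central angle: 1.2847.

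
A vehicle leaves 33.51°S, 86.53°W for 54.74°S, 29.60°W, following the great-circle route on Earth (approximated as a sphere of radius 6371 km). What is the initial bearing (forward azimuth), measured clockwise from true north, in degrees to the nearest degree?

136°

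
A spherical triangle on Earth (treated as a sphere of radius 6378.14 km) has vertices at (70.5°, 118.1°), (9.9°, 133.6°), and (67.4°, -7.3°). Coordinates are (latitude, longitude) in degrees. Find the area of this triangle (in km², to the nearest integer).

4783581 km²

Side lengths (central angles): a = 1.7063, b = 0.6502, c = 1.0713 rad; semiperimeter s = 1.7139.
By l'Huilier's theorem, tan(E/4) = √[tan(s/2) tan((s−a)/2) tan((s−b)/2) tan((s−c)/2)], giving spherical excess E = 0.1176 rad.
Area = E·R² = 0.1176 × (6378.14)² ≈ 4783581 km².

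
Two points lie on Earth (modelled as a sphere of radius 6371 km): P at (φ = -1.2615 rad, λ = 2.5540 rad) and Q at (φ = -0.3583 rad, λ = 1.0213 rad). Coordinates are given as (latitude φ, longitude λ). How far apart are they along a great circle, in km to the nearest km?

In radians: φ₁ = -1.2615, φ₂ = -0.3583, Δλ = -87.817° = -1.5327 rad.
Haversine: a = sin²(Δφ/2) + cos φ₁ cos φ₂ sin²(Δλ/2) = 0.1904 + (0.3044)(0.9365)(0.4810) = 0.32755.
Central angle c = 2·arcsin(√a) = 1.21866 rad.
Distance = R·c = 6371 × 1.2187 ≈ 7764 km.

7764 km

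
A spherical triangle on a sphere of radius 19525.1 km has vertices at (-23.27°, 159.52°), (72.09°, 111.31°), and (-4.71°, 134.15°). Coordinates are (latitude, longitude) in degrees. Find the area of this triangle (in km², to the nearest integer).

Side lengths (central angles): a = 1.3650, b = 0.5361, c = 1.7596 rad; semiperimeter s = 1.8304.
By l'Huilier's theorem, tan(E/4) = √[tan(s/2) tan((s−a)/2) tan((s−b)/2) tan((s−c)/2)], giving spherical excess E = 0.3622 rad.
Area = E·R² = 0.3622 × (19525.1)² ≈ 138078843 km².

138078843 km²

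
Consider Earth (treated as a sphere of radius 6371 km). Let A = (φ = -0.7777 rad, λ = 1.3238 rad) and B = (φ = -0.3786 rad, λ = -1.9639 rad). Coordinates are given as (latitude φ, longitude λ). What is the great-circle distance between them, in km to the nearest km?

In radians: φ₁ = -0.7777, φ₂ = -0.3786, Δλ = 171.629° = 2.9955 rad.
Haversine: a = sin²(Δφ/2) + cos φ₁ cos φ₂ sin²(Δλ/2) = 0.0393 + (0.7125)(0.9292)(0.9947) = 0.69784.
Central angle c = 2·arcsin(√a) = 1.97760 rad.
Distance = R·c = 6371 × 1.9776 ≈ 12599 km.

12599 km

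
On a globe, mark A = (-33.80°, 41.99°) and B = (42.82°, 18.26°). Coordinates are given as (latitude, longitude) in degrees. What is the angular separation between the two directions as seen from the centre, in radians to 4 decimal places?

1.3899 rad

With latitudes φ₁ = -33.800°, φ₂ = 42.820° and longitude difference Δλ = -23.730°:
Haversine: a = sin²(Δφ/2) + cos φ₁ cos φ₂ sin²(Δλ/2) = 0.3843 + (0.8310)(0.7335)(0.0423) = 0.41006.
Central angle c = 2·arcsin(√a) = 1.38994 rad.
So the angular separation is 1.3899 rad.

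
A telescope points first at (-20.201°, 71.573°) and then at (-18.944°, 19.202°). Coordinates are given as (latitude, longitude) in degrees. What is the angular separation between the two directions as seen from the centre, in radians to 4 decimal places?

Let φ₁ = -0.3526 rad, φ₂ = -0.3306 rad, and Δλ = -0.9140 rad.
Haversine: a = sin²(Δφ/2) + cos φ₁ cos φ₂ sin²(Δλ/2) = 0.0001 + (0.9385)(0.9458)(0.1947) = 0.17297.
Central angle c = 2·arcsin(√a) = 0.85786 rad.
So the angular separation is 0.8579 rad.

0.8579 rad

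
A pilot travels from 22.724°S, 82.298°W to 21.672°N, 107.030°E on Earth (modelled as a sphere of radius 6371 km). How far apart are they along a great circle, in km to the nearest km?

19048 km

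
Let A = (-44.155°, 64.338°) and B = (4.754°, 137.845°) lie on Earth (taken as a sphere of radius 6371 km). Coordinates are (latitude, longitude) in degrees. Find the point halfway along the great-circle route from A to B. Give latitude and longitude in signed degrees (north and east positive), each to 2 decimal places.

-23.92°, 108.03°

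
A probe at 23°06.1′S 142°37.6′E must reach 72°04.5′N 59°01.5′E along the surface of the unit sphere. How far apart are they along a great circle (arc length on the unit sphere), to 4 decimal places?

1.9196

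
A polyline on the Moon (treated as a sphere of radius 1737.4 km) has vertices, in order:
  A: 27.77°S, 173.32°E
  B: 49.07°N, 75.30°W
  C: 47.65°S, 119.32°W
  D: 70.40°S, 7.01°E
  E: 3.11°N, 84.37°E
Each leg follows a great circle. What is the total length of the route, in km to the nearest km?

Leg A→B: central angle 2.1692 rad, distance 3768.8 km.
Leg B→C: central angle 1.8142 rad, distance 3152.0 km.
Leg C→D: central angle 0.9736 rad, distance 1691.5 km.
Leg D→E: central angle 1.5486 rad, distance 2690.6 km.
Total: 3768.8 + 3152.0 + 1691.5 + 2690.6 ≈ 11303 km.

11303 km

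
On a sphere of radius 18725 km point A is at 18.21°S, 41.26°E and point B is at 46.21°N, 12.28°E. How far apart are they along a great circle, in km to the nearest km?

22728 km

With latitudes φ₁ = -18.210°, φ₂ = 46.210° and longitude difference Δλ = -28.980°:
Haversine: a = sin²(Δφ/2) + cos φ₁ cos φ₂ sin²(Δλ/2) = 0.2841 + (0.9499)(0.6920)(0.0626) = 0.32527.
Central angle c = 2·arcsin(√a) = 1.21380 rad.
Distance = R·c = 18725 × 1.2138 ≈ 22728 km.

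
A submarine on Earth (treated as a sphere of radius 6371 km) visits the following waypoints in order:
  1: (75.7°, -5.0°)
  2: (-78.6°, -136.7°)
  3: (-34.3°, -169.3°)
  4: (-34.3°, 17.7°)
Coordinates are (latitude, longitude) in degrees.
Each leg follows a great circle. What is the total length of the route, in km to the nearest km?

36326 km

Leg 1→2: central angle 2.9536 rad, distance 18817.2 km.
Leg 2→3: central angle 0.8094 rad, distance 5156.4 km.
Leg 3→4: central angle 1.9388 rad, distance 12352.3 km.
Total: 18817.2 + 5156.4 + 12352.3 ≈ 36326 km.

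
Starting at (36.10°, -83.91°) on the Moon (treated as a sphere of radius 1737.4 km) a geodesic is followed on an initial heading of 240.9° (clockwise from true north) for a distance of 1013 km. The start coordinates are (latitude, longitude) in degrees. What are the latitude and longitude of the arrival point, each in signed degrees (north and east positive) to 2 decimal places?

Angular distance δ = d/R = 1013/1737.4 = 0.58306 rad; initial bearing θ = 4.2045 rad.
sin φ₂ = sin φ₁ cos δ + cos φ₁ sin δ cos θ = (0.5892)(0.8348) + (0.8080)(0.5506)(-0.4863) = 0.2755, so φ₂ = 15.99°.
Δλ = atan2(sin θ sin δ cos φ₁, cos δ − sin φ₁ sin φ₂) = atan2(-0.3887, 0.6725) = -30.029°.
λ₂ = -83.910° − 30.029° = -113.94°.

15.99°, -113.94°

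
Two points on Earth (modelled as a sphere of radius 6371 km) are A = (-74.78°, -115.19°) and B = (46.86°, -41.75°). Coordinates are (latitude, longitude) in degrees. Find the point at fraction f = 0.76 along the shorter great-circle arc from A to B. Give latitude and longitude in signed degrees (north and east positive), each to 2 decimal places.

16.68°, -52.16°

Central angle δ = 2.2822 rad. Interpolating on the sphere with fraction f = 0.76:
P = [sin((1−f)δ)·A + sin(fδ)·B] / sin δ = 0.6875·A + 1.3026·B in Cartesian coordinates,
giving P = (0.5877, -0.7564, 0.2871), i.e. latitude 16.68°, longitude -52.16°.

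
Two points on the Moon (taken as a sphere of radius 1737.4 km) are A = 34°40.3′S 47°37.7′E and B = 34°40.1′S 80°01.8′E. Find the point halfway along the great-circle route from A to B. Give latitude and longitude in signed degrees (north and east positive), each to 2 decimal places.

Central angle δ = 0.4631 rad. Interpolating on the sphere with fraction f = 0.5:
P = [sin((1−f)δ)·A + sin(fδ)·B] / sin δ = 0.5137·A + 0.5137·B in Cartesian coordinates,
giving P = (0.3579, 0.7283, -0.5844), i.e. latitude -35.76°, longitude 63.83°.

-35.76°, 63.83°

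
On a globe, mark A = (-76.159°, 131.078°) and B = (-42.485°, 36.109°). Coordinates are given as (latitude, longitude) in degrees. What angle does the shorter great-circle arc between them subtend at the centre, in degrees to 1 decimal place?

In radians: φ₁ = -1.3292, φ₂ = -0.7415, Δλ = -94.969° = -1.6575 rad.
cos c = sin φ₁ sin φ₂ + cos φ₁ cos φ₂ cos Δλ = (-0.9710)(-0.6754) + (0.2392)(0.7375)(-0.0866) = 0.64050,
so c = arccos(0.64050) = 0.87564 rad.
So the angular separation is 50.2°.

50.2°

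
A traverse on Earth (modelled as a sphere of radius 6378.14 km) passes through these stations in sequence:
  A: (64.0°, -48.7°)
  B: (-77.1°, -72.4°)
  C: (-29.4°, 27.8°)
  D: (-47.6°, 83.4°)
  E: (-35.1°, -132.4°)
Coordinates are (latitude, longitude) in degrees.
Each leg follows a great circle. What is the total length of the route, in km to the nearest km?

38163 km

Leg A→B: central angle 2.4759 rad, distance 15791.7 km.
Leg B→C: central angle 1.1107 rad, distance 7083.9 km.
Leg C→D: central angle 0.8032 rad, distance 5122.9 km.
Leg D→E: central angle 1.5936 rad, distance 10164.4 km.
Total: 15791.7 + 7083.9 + 5122.9 + 10164.4 ≈ 38163 km.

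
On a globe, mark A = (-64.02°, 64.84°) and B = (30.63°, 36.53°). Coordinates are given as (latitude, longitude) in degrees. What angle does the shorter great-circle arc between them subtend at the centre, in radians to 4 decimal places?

In radians: φ₁ = -1.1174, φ₂ = 0.5346, Δλ = -28.310° = -0.4941 rad.
Haversine: a = sin²(Δφ/2) + cos φ₁ cos φ₂ sin²(Δλ/2) = 0.5405 + (0.4381)(0.8605)(0.0598) = 0.56308.
Central angle c = 2·arcsin(√a) = 1.69729 rad.
So the angular separation is 1.6973 rad.

1.6973 rad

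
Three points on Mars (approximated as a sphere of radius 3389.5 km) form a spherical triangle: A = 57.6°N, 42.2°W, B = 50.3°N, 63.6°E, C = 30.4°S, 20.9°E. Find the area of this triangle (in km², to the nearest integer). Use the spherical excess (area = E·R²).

Side lengths (central angles): a = 1.5552, b = 1.7907, c = 0.9807 rad; semiperimeter s = 2.1633.
By l'Huilier's theorem, tan(E/4) = √[tan(s/2) tan((s−a)/2) tan((s−b)/2) tan((s−c)/2)], giving spherical excess E = 1.0666 rad.
Area = E·R² = 1.0666 × (3389.5)² ≈ 12253702 km².

12253702 km²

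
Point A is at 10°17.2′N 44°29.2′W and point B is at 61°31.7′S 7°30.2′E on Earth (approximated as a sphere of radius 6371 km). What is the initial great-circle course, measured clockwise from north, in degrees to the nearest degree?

158°

With φ₁ = 0.1795, φ₂ = -1.0739, Δλ = 0.9074 rad, the forward-azimuth formula gives
θ = atan2( sin Δλ cos φ₂ , cos φ₁ sin φ₂ − sin φ₁ cos φ₂ cos Δλ ) = atan2(0.3756, -0.9173) = 157.73°.
So the initial bearing is 158°.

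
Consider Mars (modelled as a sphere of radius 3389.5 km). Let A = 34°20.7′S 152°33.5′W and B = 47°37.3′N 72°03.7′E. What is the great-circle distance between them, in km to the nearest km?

Let φ₁ = -0.5994 rad, φ₂ = 0.8312 rad, and Δλ = -2.3628 rad.
cos c = sin φ₁ sin φ₂ + cos φ₁ cos φ₂ cos Δλ = (-0.5642)(0.7387) + (0.8257)(0.6740)(-0.7118) = -0.81288,
so c = arccos(-0.81288) = 2.51987 rad.
Distance = R·c = 3389.5 × 2.5199 ≈ 8541 km.

8541 km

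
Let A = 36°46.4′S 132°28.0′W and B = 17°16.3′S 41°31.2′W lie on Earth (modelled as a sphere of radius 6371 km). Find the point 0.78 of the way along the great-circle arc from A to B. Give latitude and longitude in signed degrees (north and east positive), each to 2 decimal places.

The central angle between A and B is δ = 1.4049 rad.
With f = 0.78, the slerp weights are sin((1−f)δ)/sin δ = 0.3084 and sin(fδ)/sin δ = 0.9017.
Weighted sum of the unit vectors: (0.3084)·(-0.5408,-0.5909,-0.5987) + (0.9017)·(0.7150,-0.6330,-0.2969) = (0.4779, -0.7530, -0.4524).
Converting back: φ = atan2(z, √(x²+y²)) = -26.89°, λ = atan2(y, x) = -57.60°.

-26.89°, -57.60°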